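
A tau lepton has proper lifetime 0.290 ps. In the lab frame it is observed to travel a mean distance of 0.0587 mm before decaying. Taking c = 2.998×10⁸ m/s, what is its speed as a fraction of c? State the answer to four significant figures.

0.5596c

d = βγcτ ⇒ βγ = d/(cτ) = 5.870×10^-5 m / (8.6942×10^-5 m) = 0.67516.
β = (βγ)/√(1+(βγ)²) = 0.67516/√1.455841 = 0.5596.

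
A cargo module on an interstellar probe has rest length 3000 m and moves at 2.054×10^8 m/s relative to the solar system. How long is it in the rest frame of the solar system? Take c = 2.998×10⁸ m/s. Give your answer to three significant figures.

β = v/c = (2.054×10^8 m/s)/(2.998×10⁸ m/s) = 0.685123.
γ = 1/√(1 − β²) = 1/√(1 − 0.4693935) = 1/√0.5306065 = 1/0.728427 = 1.3728.
Along the direction of motion the measured length is L₀/γ = 3000/1.3728 = 2190 m.

2190 m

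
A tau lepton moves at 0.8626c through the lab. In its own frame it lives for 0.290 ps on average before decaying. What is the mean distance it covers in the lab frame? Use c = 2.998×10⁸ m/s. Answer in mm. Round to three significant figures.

With β = 0.8626, γ = 1/√(1 − 0.8626²) = 1/√0.25592124 = 1.9767.
Lab-frame lifetime: Δt = γτ = 1.9767 × 0.290 ps = 0.57324 ps.
Distance: d = vΔt = 0.8626 × 2.998×10⁸ m/s × 5.7324×10^-13 s = 1.48×10^-4 m = 0.148 mm.

0.148 mm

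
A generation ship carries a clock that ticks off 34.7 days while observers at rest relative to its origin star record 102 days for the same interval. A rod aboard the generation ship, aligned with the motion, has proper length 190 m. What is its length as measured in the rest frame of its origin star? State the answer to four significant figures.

64.64 m

The time-dilation ratio gives γ = 102/34.7 = 2.93948.
L = L₀/γ = 190/2.93948 = 64.64 m.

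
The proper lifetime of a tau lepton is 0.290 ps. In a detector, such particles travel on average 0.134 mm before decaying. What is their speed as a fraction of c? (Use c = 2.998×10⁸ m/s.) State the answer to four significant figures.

0.8389c

d = βγcτ ⇒ βγ = d/(cτ) = 1.340×10^-4 m / (8.6942×10^-5 m) = 1.5413.
β = (βγ)/√(1+(βγ)²) = 1.5413/√3.37561 = 0.8389.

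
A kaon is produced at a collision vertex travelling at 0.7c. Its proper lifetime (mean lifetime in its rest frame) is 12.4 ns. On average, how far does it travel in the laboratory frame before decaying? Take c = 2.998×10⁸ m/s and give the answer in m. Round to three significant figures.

3.64 m

With β = 0.7, γ = 1/√(1 − 0.7²) = 1/√0.51 = 1.4003.
Lab-frame lifetime: Δt = γτ = 1.4003 × 12.4 ns = 17.364 ns.
Distance: d = vΔt = 0.7 × 2.998×10⁸ m/s × 1.7364×10^-8 s = 3.64 m.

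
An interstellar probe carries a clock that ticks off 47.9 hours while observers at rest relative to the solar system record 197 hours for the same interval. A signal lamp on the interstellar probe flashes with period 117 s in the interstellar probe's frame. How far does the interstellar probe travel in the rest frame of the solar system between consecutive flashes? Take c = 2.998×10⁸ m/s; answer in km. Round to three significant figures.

1.40×10^8 km

From Δt = γΔτ: γ = 197/47.9 = 4.11273.
β = √(1 − 1/γ²) = 0.96999. Lab-frame period = γτ = 4.11273×117 s = 481.19 s. Distance = βc × γτ = 0.96999 × 2.998×10⁸ m/s × 481.19 s = 1.3993×10^11 m = 1.40×10^8 km.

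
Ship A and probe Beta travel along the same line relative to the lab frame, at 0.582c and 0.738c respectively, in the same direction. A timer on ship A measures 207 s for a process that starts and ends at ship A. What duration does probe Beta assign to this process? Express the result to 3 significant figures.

215 s

The velocity of ship A relative to probe Beta is (0.582 − 0.738)c / (1 − 0.582×0.738) = −0.27345c; relative speed 0.27345c.
At |u| = 0.27345c, γ = (1 − 0.0747749)^(−1/2) = 1.0396.
The clock on ship A records proper time, so probe Beta measures Δt = γΔτ = 1.0396 × 207 = 215 s.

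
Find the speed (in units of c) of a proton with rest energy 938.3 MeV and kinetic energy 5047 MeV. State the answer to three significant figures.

0.988c

γ = 1 + K/(mc²) = 1 + 5047/938.3 = 6.3789.
β = √(1 − 1/γ²) = √(1 − 0.0245758) = √0.9754242 = 0.988.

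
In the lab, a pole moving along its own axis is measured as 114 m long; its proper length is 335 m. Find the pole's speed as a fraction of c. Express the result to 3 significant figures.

0.940c

Length contraction gives γ = L₀/L = 335/114 = 2.9386.
β = √(1 − 1/γ²) = √0.884197 = 0.940.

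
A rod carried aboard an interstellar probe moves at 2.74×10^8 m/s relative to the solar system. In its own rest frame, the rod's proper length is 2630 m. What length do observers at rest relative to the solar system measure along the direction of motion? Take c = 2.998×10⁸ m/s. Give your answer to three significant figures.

1070 m

β = v/c = (2.74×10^8 m/s)/(2.998×10⁸ m/s) = 0.913943.
γ = 1/√(1 − β²) = 1/√(1 − 0.8352918) = 1/√0.1647082 = 1/0.405843 = 2.464.
Length contraction: L = L₀/γ = 2630/2.464 = 1070 m.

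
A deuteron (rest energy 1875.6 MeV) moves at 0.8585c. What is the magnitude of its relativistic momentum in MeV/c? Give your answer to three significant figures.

3140 MeV/c

γ = 1/√(1 − β²) = 1/√(1 − 0.73702225) = 1/√0.26297775 = 1/0.512814 = 1.95.
Momentum: p = γβ·mc = 1.95 × 0.8585 × 1875.6 MeV/c = 3140 MeV/c.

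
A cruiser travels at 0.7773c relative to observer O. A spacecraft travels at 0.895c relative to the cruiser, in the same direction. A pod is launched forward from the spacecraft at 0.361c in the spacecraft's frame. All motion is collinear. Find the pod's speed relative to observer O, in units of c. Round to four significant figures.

First combine the pod and spacecraft (S''→S'): u₁ = (0.361 + 0.895)/(1 + 0.361×0.895) = 1.256/1.323095 = 0.94929.
Then combine with the cruiser (S'→S): u = (0.94929 + 0.7773)/(1 + 0.94929×0.7773) = 1.72659/1.737883117 = 0.9935.

0.9935c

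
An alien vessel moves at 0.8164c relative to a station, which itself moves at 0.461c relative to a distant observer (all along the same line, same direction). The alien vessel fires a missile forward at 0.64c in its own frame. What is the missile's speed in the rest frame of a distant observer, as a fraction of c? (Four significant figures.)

0.9838c

Apply u = (u'+v)/(1+u'v) twice. Missile in the station frame: (0.64+0.8164)/(1+0.64·0.8164) = 1.4564/1.522496 = 0.95659c.
That velocity, transformed to the rest frame of a distant observer: (0.95659+0.461)/(1+0.95659·0.461) = 1.41759/1.44098799 = 0.98376c.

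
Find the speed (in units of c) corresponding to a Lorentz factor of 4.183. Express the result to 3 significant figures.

β = √(1 − 1/γ²) = √(1 − 1/17.497489) = √0.942849 = 0.971.

0.971c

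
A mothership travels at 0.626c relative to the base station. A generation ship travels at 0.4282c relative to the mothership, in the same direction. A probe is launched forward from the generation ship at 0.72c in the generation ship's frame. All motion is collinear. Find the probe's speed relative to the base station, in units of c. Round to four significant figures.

First combine the probe and generation ship (S''→S'): u₁ = (0.72 + 0.4282)/(1 + 0.72×0.4282) = 1.1482/1.308304 = 0.87762.
Then combine with the mothership (S'→S): u = (0.87762 + 0.626)/(1 + 0.87762×0.626) = 1.50362/1.54939012 = 0.97046.

0.9705c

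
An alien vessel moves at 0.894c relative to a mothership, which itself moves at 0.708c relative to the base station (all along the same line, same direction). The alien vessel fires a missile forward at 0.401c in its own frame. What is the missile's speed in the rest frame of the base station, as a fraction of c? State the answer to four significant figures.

0.9919c

First combine the missile and alien vessel (S''→S'): u₁ = (0.401 + 0.894)/(1 + 0.401×0.894) = 1.295/1.358494 = 0.95326.
Then combine with the mothership (S'→S): u = (0.95326 + 0.708)/(1 + 0.95326×0.708) = 1.66126/1.67490808 = 0.99185.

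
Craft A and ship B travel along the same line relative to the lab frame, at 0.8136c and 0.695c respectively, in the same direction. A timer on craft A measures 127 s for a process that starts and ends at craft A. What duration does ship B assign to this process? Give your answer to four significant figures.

The velocity of craft A relative to ship B is (0.8136 − 0.695)c / (1 − 0.8136×0.695) = 0.27293c; relative speed 0.27293c.
γ for this relative speed: γ = 1/√(1 − 0.0744908) = 1.0395.
Craft A's interval is proper; time dilation gives Δt_B = γΔτ = 1.0395 × 127 s = 132.0 s.

132.0 s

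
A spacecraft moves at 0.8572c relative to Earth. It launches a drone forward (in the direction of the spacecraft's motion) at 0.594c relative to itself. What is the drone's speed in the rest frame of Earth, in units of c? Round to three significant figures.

0.962c

In units of c, u = (u' + v)/(1 + u'v) with u' = 0.594 and v = 0.8572.
Numerator: 0.594 + 0.8572 = 1.4512. Denominator: 1 + (0.594)(0.8572) = 1.5091768.
u = 1.4512/1.5091768 = 0.96158, so the speed is 0.962c.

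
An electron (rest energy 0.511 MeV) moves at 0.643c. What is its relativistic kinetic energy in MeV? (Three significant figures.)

With β = 0.643, γ = 1/√(1 − 0.643²) = 1/√0.586551 = 1.30571.
Kinetic energy: K = (γ − 1)mc² = (1.30571 − 1) × 0.511 MeV = 0.30571 × 0.511 = 0.156 MeV.

0.156 MeV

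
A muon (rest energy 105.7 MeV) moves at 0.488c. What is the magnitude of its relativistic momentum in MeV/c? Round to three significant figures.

γ = 1/√(1 − β²) = 1/√(1 − 0.238144) = 1/√0.761856 = 1/0.872844 = 1.1457.
Momentum: p = γβ·mc = 1.1457 × 0.488 × 105.7 MeV/c = 59.1 MeV/c.

59.1 MeV/c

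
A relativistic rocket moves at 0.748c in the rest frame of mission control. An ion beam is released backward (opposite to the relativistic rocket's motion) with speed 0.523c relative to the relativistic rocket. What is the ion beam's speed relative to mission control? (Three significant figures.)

0.370c

Relativistic velocity addition: u = (u' + v)/(1 + u'v/c²), with u' = −0.523c and v = 0.748c.
Numerator: −0.523 + 0.748 = 0.225. Denominator: 1 + (−0.523)(0.748) = 0.608796.
u = 0.225/0.608796 = 0.36958, so the speed is 0.370c.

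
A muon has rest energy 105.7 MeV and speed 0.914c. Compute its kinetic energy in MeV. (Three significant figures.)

With β = 0.914, γ = 1/√(1 − 0.914²) = 1/√0.164604 = 2.4648.
Kinetic energy: K = (γ − 1)mc² = (2.4648 − 1) × 105.7 MeV = 1.4648 × 105.7 = 155 MeV.

155 MeV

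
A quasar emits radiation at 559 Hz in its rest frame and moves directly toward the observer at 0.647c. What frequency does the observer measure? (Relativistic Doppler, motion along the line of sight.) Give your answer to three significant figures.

1210 Hz

Relativistic Doppler (source moving toward): f_obs = f_src · √((1+β)/(1−β)).
With β = 0.647: factor = √(1.647/0.353) = 2.16.
f_obs = 559 × 2.16 = 1210 Hz.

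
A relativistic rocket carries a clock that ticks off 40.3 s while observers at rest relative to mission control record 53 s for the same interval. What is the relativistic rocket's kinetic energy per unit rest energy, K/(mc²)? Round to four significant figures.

0.3151

The time-dilation ratio gives γ = 53/40.3 = 1.31514.
K/(mc²) = γ − 1 = 1.31514 − 1 = 0.3151.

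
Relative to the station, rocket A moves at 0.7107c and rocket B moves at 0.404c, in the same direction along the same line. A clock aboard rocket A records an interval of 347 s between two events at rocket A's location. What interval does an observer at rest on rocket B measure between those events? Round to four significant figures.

384.4 s

The velocity of rocket A relative to rocket B is (0.7107 − 0.404)c / (1 − 0.7107×0.404) = 0.43023c; relative speed 0.43023c.
γ for this relative speed: γ = 1/√(1 − 0.185098) = 1.1078.
The clock on rocket A records proper time, so rocket B measures Δt = γΔτ = 1.1078 × 347 = 384.4 s.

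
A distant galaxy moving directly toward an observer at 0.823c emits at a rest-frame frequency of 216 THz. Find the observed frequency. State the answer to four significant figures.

693.2 THz

Relativistic Doppler (source moving toward): f_obs = f_src · √((1+β)/(1−β)).
With β = 0.823: factor = √(1.823/0.177) = 3.2093.
f_obs = 216 × 3.2093 = 693.2 THz.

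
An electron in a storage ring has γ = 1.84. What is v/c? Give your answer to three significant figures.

0.839

β = √(1 − 1/γ²) = √(1 − 1/3.3856) = √0.704631 = 0.839.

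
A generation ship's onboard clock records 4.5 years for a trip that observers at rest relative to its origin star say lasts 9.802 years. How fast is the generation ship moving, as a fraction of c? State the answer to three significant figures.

γ = Δt/Δτ = 9.802/4.5 = 2.1782.
β = √(1 − 1/γ²) = √(1 − 0.210768) = √0.789232 = 0.888.

0.888c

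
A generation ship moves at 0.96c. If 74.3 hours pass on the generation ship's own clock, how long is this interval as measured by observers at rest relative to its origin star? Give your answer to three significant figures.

265 hours

β² = 0.9216, so γ = 1/√0.0784 = 3.5714.
Time dilation: Δt = γ·Δτ = 3.5714 × 74.3 = 265 hours.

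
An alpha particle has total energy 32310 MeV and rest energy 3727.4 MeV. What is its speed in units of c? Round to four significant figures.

0.9933c

γ = E/(mc²) = 32310/3727.4 = 8.6682.
β = √(1 − 1/γ²) = √(1 − 0.0133089) = √0.9866911 = 0.9933.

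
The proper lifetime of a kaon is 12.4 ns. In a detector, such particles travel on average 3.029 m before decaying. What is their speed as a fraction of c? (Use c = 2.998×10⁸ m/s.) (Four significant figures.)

d = βγcτ ⇒ βγ = d/(cτ) = 3.029 m / (3.71752 m) = 0.81479.
β = (βγ)/√(1+(βγ)²) = 0.81479/√1.663883 = 0.6317.

0.6317c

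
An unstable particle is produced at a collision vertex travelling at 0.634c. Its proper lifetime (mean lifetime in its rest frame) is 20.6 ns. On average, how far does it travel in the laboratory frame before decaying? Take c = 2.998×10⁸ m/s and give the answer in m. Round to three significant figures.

γ = 1/√(1 − β²) = 1/√(1 − 0.401956) = 1/√0.598044 = 1/0.773333 = 1.2931.
Lab-frame lifetime: Δt = γτ = 1.2931 × 20.6 ns = 26.638 ns.
Distance: d = vΔt = 0.634 × 2.998×10⁸ m/s × 2.6638×10^-8 s = 5.06 m.

5.06 m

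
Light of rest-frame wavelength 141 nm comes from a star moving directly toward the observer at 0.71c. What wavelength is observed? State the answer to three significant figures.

58.1 nm

Relativistic Doppler for wavelength: λ_obs = λ_src · √((1−β)/(1+β)).
With β = 0.71: factor = √(0.29/1.71) = 0.41181.
λ_obs = 141 × 0.41181 = 58.1 nm.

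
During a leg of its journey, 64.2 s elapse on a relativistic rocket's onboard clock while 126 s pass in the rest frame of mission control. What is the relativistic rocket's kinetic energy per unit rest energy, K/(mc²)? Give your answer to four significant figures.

From Δt = γΔτ: γ = 126/64.2 = 1.96262.
K/(mc²) = γ − 1 = 1.96262 − 1 = 0.9626.

0.9626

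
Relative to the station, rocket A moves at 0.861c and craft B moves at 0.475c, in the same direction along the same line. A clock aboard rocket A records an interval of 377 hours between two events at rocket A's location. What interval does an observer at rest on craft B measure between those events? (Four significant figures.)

The velocity of rocket A relative to craft B is (0.861 − 0.475)c / (1 − 0.861×0.475) = 0.6531c; relative speed 0.6531c.
At |u| = 0.6531c, γ = (1 − 0.42654)^(−1/2) = 1.3205.
Rocket A's interval is proper; time dilation gives Δt_B = γΔτ = 1.3205 × 377 hours = 497.8 hours.

497.8 hours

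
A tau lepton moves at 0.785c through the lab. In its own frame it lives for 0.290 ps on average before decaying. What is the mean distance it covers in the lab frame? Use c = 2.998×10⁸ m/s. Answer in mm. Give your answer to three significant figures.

With β = 0.785, γ = 1/√(1 − 0.785²) = 1/√0.383775 = 1.6142.
Lab-frame lifetime: Δt = γτ = 1.6142 × 0.290 ps = 0.46812 ps.
Distance: d = vΔt = 0.785 × 2.998×10⁸ m/s × 4.6812×10^-13 s = 1.10×10^-4 m = 0.110 mm.

0.110 mm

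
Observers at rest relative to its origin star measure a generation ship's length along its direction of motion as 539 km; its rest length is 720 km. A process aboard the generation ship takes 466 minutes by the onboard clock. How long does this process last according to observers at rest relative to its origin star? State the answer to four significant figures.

622.5 minutes

Length contraction gives γ = L₀/L = 720/539 = 1.33581.
Δt = γΔτ = 1.33581 × 466 = 622.5 minutes.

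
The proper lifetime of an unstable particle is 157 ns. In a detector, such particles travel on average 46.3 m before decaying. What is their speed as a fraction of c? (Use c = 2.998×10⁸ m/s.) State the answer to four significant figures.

0.7013c

Lab distance = (lab lifetime)·v = γτ·βc, so βγ = d/(cτ) = 46.30/(2.998×10⁸ × 1.570×10^-7) = 0.98367.
With βγ = 0.98367: γ² = 1 + (βγ)² = 1.967607, and β = (βγ)/γ = 0.98367/1.40271 = 0.7013.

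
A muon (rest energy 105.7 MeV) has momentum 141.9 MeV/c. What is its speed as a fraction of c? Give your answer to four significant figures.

0.8020c

pc/(mc²) = 141.9/105.7 = 1.3425 = βγ = β/√(1−β²).
So β² = x²/(1 + x²) with x = 1.3425: x² = 1.80231, β² = 1.80231/2.80231 = 0.643152, β = 0.8020.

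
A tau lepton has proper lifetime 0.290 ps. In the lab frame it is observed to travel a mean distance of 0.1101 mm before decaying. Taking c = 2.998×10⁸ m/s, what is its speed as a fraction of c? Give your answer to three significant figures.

0.785c

Let x = d/(cτ) = 1.101×10^-4 m / (2.998×10⁸ m/s × 2.900×10^-13 s) = 1.2664. Since d = βγcτ, x = βγ = β/√(1−β²).
Solving: β² = x²/(1+x²) = 1.60377/2.60377 = 0.615942, so β = 0.785.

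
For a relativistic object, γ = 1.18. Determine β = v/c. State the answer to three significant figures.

0.531

β = √(1 − 1/γ²) = √(1 − 1/1.3924) = √0.281816 = 0.531.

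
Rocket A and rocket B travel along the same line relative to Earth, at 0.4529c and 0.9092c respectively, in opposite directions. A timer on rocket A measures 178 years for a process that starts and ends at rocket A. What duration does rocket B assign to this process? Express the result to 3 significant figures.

Speed of rocket A in rocket B's frame: u = (v_A + v_B)/(1 + v_A v_B/c²) = (0.4529 + 0.9092)/(1 + 0.4529×0.9092) = 1.3621/1.41177668 = 0.96481; |u| = 0.96481c.
γ for this relative speed: γ = 1/√(1 − 0.930858) = 3.803.
The clock on rocket A records proper time, so rocket B measures Δt = γΔτ = 3.803 × 178 = 677 years.

677 years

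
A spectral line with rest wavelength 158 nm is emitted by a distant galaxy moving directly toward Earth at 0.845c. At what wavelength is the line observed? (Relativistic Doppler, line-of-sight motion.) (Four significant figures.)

Relativistic Doppler for wavelength: λ_obs = λ_src · √((1−β)/(1+β)).
With β = 0.845: factor = √(0.155/1.845) = 0.28985.
λ_obs = 158 × 0.28985 = 45.80 nm.

45.80 nm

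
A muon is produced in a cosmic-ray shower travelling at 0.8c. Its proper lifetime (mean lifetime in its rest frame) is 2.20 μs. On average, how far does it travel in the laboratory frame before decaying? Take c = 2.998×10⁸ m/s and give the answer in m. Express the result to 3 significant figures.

879 m

Lorentz factor: γ = (1 − 0.64)^(−1/2) = 1.6667.
Lab-frame lifetime: Δt = γτ = 1.6667 × 2.20 μs = 3.6667 μs.
Distance: d = vΔt = 0.8 × 2.998×10⁸ m/s × 3.6667×10^-6 s = 879 m.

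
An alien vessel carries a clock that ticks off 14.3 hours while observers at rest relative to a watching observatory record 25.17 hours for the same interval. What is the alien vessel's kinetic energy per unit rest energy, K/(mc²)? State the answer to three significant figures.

0.760

From Δt = γΔτ: γ = 25.17/14.3 = 1.76014.
K/(mc²) = γ − 1 = 1.76014 − 1 = 0.760.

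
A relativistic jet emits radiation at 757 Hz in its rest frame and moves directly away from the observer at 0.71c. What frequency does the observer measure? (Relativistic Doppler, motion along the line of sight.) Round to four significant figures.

311.7 Hz

Relativistic Doppler (source moving away): f_obs = f_src · √((1−β)/(1+β)).
With β = 0.71: factor = √(0.29/1.71) = 0.41181.
f_obs = 757 × 0.41181 = 311.7 Hz.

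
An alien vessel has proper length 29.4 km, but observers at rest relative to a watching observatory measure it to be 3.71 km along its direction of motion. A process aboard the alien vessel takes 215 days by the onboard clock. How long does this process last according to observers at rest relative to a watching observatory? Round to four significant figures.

1704 days

Length contraction gives γ = L₀/L = 29.4/3.71 = 7.92453.
Δt = γΔτ = 7.92453 × 215 = 1704 days.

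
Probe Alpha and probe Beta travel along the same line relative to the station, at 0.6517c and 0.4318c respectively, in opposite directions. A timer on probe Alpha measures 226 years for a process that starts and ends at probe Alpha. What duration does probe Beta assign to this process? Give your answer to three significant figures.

Transform probe Alpha's velocity into probe Beta's frame: (0.6517 + 0.4318)/(1 + 0.6517·0.4318) = 1.0835/1.28140406, so the relative speed is 0.84556c.
At |u| = 0.84556c, γ = (1 − 0.714972)^(−1/2) = 1.8731.
Probe Alpha's interval is proper; time dilation gives Δt_B = γΔτ = 1.8731 × 226 years = 423 years.

423 years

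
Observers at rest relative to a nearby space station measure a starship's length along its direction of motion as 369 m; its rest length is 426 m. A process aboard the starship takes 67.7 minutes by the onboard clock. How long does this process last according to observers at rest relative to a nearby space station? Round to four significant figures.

From L = L₀/γ: γ = 426/369 = 1.15447.
Δt = γΔτ = 1.15447 × 67.7 = 78.16 minutes.

78.16 minutes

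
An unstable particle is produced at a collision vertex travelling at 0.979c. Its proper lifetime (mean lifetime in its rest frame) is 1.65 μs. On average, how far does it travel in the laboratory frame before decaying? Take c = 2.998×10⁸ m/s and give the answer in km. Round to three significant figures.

2.38 km

With β = 0.979, γ = 1/√(1 − 0.979²) = 1/√0.041559 = 4.9053.
Lab-frame lifetime: Δt = γτ = 4.9053 × 1.65 μs = 8.0937 μs.
Distance: d = vΔt = 0.979 × 2.998×10⁸ m/s × 8.0937×10^-6 s = 2380 m = 2.38 km.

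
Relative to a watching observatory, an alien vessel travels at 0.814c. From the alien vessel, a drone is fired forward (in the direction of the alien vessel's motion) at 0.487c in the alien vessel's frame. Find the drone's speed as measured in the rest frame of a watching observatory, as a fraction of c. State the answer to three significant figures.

Relativistic velocity addition: u = (u' + v)/(1 + u'v/c²), with u' = 0.487c and v = 0.814c.
Numerator: 0.487 + 0.814 = 1.301. Denominator: 1 + (0.487)(0.814) = 1.396418.
u = 1.301/1.396418 = 0.93167, so the speed is 0.932c.

0.932c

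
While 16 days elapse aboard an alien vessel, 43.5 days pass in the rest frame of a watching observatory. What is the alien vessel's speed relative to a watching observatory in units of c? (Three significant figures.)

0.930c

γ = Δt/Δτ = 43.5/16 = 2.7188.
β = √(1 − 1/γ²) = √(1 − 0.135284) = √0.864716 = 0.930.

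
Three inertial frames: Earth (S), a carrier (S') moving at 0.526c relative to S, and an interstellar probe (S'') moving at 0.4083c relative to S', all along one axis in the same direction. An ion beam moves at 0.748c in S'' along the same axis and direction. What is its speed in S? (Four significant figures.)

0.9631c

First combine the ion beam and interstellar probe (S''→S'): u₁ = (0.748 + 0.4083)/(1 + 0.748×0.4083) = 1.1563/1.3054084 = 0.88578.
Then combine with the carrier (S'→S): u = (0.88578 + 0.526)/(1 + 0.88578×0.526) = 1.41178/1.46592028 = 0.96307.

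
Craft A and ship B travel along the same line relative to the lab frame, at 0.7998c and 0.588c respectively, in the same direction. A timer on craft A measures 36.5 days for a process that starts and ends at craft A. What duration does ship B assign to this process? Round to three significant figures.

39.8 days

The velocity of craft A relative to ship B is (0.7998 − 0.588)c / (1 − 0.7998×0.588) = 0.39984c; relative speed 0.39984c.
γ for this relative speed: γ = 1/√(1 − 0.159872) = 1.091.
The clock on craft A records proper time, so ship B measures Δt = γΔτ = 1.091 × 36.5 = 39.8 days.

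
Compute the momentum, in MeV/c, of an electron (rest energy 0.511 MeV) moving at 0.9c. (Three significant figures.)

1.06 MeV/c

With β = 0.9, γ = 1/√(1 − 0.9²) = 1/√0.19 = 2.2942.
Momentum: p = γβ·mc = 2.2942 × 0.9 × 0.511 MeV/c = 1.06 MeV/c.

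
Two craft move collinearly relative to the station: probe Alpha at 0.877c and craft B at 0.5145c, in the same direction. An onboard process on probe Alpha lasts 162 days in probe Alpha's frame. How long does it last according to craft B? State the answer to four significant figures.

The velocity of probe Alpha relative to craft B is (0.877 − 0.5145)c / (1 − 0.877×0.5145) = 0.66055c; relative speed 0.66055c.
At |u| = 0.66055c, γ = (1 − 0.436326)^(−1/2) = 1.3319.
The clock on probe Alpha records proper time, so craft B measures Δt = γΔτ = 1.3319 × 162 = 215.8 days.

215.8 days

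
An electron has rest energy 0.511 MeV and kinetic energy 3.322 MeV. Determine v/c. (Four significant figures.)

0.9911

K = (γ−1)mc², so γ = 1 + 3.322/0.511 = 7.501.
Then v/c = √(1 − γ⁻²) = √(1 − 0.017773) = √0.982227 = 0.9911.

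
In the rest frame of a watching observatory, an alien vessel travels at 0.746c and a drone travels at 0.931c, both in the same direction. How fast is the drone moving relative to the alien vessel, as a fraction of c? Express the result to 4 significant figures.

Transform to the alien vessel's frame: u' = (u − v)/(1 − uv/c²).
u' = (0.931 − 0.746)/(1 − 0.931×0.746) = 0.185/0.305474 = 0.60562.
Speed in the alien vessel's frame: 0.6056c (in the same direction).

0.6056c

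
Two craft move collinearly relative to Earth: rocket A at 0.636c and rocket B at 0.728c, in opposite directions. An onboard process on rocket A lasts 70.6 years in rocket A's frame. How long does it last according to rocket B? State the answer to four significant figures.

195.2 years

Transform rocket A's velocity into rocket B's frame: (0.636 + 0.728)/(1 + 0.636·0.728) = 1.364/1.463008, so the relative speed is 0.93233c.
γ for this relative speed: γ = 1/√(1 − 0.869239) = 2.7654.
Rocket A's interval is proper; time dilation gives Δt_B = γΔτ = 2.7654 × 70.6 years = 195.2 years.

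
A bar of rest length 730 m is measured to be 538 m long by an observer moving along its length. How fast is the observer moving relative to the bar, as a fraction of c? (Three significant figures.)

Length contraction gives γ = L₀/L = 730/538 = 1.3569.
β = √(1 − 1/γ²) = √0.456869 = 0.676.

0.676c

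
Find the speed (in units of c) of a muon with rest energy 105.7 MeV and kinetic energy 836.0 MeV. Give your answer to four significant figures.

K = (γ−1)mc², so γ = 1 + 836.0/105.7 = 8.9092.
Then v/c = √(1 − γ⁻²) = √(1 − 0.0125986) = √0.9874014 = 0.9937.

0.9937c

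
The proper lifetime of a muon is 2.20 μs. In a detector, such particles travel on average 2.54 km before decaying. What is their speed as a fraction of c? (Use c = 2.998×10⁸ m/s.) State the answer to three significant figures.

Lab distance = (lab lifetime)·v = γτ·βc, so βγ = d/(cτ) = 2540/(2.998×10⁸ × 2.200×10^-6) = 3.8511.
With βγ = 3.8511: γ² = 1 + (βγ)² = 15.831, and β = (βγ)/γ = 3.8511/3.97882 = 0.968.

0.968c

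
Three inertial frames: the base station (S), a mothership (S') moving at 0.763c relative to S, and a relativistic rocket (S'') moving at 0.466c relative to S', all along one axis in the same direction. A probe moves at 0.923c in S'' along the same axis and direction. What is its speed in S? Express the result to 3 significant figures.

First combine the probe and relativistic rocket (S''→S'): u₁ = (0.923 + 0.466)/(1 + 0.923×0.466) = 1.389/1.430118 = 0.97125.
Then combine with the mothership (S'→S): u = (0.97125 + 0.763)/(1 + 0.97125×0.763) = 1.73425/1.74106375 = 0.99609.

0.996c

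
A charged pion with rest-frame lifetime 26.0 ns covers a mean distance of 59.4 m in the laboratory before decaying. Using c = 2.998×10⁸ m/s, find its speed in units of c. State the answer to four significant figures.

0.9915c

Let x = d/(cτ) = 59.40 m / (2.998×10⁸ m/s × 2.600×10^-8 s) = 7.6205. Since d = βγcτ, x = βγ = β/√(1−β²).
Solving: β² = x²/(1+x²) = 58.072/59.072 = 0.983072, so β = 0.9915.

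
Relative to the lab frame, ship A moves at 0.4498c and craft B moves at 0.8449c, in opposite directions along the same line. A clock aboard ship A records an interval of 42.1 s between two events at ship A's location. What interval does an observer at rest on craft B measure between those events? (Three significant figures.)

The velocity of ship A relative to craft B is (0.4498 + 0.8449)c / (1 + 0.4498×0.8449) = 0.93816c; relative speed 0.93816c.
γ for this relative speed: γ = 1/√(1 − 0.880144) = 2.8885.
The clock on ship A records proper time, so craft B measures Δt = γΔτ = 2.8885 × 42.1 = 122 s.

122 s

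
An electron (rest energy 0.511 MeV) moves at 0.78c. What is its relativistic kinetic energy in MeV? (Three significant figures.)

0.306 MeV

β² = 0.6084, so γ = 1/√0.3916 = 1.59801.
Kinetic energy: K = (γ − 1)mc² = (1.59801 − 1) × 0.511 MeV = 0.59801 × 0.511 = 0.306 MeV.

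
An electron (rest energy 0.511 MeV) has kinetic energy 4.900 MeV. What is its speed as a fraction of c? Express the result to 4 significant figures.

γ = 1 + K/(mc²) = 1 + 4.900/0.511 = 10.589.
β = √(1 − 1/γ²) = √(1 − 0.00891846) = √0.99108154 = 0.9955.

0.9955c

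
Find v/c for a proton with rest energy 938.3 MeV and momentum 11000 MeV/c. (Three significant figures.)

0.996

pc/(mc²) = 11000/938.3 = 11.723 = βγ = β/√(1−β²).
So β² = x²/(1 + x²) with x = 11.723: x² = 137.429, β² = 137.429/138.429 = 0.992776, β = 0.996.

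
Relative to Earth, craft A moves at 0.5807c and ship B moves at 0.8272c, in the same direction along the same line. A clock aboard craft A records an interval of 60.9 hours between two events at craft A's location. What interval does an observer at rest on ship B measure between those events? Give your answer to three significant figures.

69.2 hours

Speed of craft A in ship B's frame: u = (v_A − v_B)/(1 − v_A v_B/c²) = (0.5807 − 0.8272)/(1 − 0.5807×0.8272) = −0.2465/0.51964496 = −0.47436; |u| = 0.47436c.
γ for this relative speed: γ = 1/√(1 − 0.225017) = 1.1359.
Craft A's interval is proper; time dilation gives Δt_B = γΔτ = 1.1359 × 60.9 hours = 69.2 hours.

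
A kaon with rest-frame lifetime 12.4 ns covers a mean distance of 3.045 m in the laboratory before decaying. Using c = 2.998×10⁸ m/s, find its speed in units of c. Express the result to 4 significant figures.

0.6337c

d = βγcτ ⇒ βγ = d/(cτ) = 3.045 m / (3.71752 m) = 0.81909.
β = (βγ)/√(1+(βγ)²) = 0.81909/√1.670908 = 0.6337.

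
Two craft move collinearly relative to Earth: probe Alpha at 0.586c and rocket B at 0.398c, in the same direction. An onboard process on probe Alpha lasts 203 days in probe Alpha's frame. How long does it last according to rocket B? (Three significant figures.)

209 days

The velocity of probe Alpha relative to rocket B is (0.586 − 0.398)c / (1 − 0.586×0.398) = 0.24518c; relative speed 0.24518c.
At |u| = 0.24518c, γ = (1 − 0.0601132)^(−1/2) = 1.0315.
Probe Alpha's interval is proper; time dilation gives Δt_B = γΔτ = 1.0315 × 203 days = 209 days.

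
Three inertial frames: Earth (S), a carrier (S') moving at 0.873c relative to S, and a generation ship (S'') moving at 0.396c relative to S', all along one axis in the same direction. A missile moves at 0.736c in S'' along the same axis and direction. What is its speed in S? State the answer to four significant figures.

0.9911c

First combine the missile and generation ship (S''→S'): u₁ = (0.736 + 0.396)/(1 + 0.736×0.396) = 1.132/1.291456 = 0.87653.
Then combine with the carrier (S'→S): u = (0.87653 + 0.873)/(1 + 0.87653×0.873) = 1.74953/1.76521069 = 0.99112.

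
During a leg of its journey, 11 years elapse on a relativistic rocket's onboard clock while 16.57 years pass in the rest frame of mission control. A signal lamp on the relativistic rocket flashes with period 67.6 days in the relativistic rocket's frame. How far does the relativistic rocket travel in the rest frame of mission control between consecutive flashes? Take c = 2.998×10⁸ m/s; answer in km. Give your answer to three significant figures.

1.97×10^12 km

The time-dilation ratio gives γ = 16.57/11 = 1.50636.
β = √(1 − 1/γ²) = 0.74786. Lab-frame period = γτ = 1.50636×67.6 days = 101.83 days. Distance = βc × γτ = 0.74786 × 2.998×10⁸ m/s × 8798112 s = 1.9726×10^15 m = 1.97×10^12 km.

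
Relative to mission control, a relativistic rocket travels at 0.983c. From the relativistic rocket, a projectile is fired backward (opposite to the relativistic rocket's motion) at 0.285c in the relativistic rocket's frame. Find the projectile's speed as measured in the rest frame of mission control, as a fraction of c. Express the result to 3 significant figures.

In units of c, u = (u' + v)/(1 + u'v) with u' = −0.285 and v = 0.983.
Numerator: −0.285 + 0.983 = 0.698. Denominator: 1 + (−0.285)(0.983) = 0.719845.
u = 0.698/0.719845 = 0.96965, so the speed is 0.970c.

0.970c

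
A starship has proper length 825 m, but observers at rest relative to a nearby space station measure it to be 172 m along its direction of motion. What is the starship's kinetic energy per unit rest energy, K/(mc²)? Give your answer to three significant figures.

From L = L₀/γ: γ = 825/172 = 4.79651.
Since K = (γ−1)mc², K/(mc²) = 4.79651 − 1 = 3.80.

3.80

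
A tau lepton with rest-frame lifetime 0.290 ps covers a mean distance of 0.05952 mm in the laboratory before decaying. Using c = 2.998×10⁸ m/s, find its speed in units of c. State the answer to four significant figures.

Let x = d/(cτ) = 5.952×10^-5 m / (2.998×10⁸ m/s × 2.900×10^-13 s) = 0.68459. Since d = βγcτ, x = βγ = β/√(1−β²).
Solving: β² = x²/(1+x²) = 0.468663/1.468663 = 0.319109, so β = 0.5649.

0.5649c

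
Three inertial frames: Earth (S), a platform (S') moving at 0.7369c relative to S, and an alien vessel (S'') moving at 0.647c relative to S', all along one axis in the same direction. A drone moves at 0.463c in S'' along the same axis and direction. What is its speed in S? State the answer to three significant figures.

First combine the drone and alien vessel (S''→S'): u₁ = (0.463 + 0.647)/(1 + 0.463×0.647) = 1.11/1.299561 = 0.85413.
Then combine with the platform (S'→S): u = (0.85413 + 0.7369)/(1 + 0.85413×0.7369) = 1.59103/1.629408397 = 0.97645.

0.976c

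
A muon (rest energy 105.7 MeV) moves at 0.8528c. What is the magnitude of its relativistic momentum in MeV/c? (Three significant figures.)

173 MeV/c

With β = 0.8528, γ = 1/√(1 − 0.8528²) = 1/√0.27273216 = 1.9148.
Momentum: p = γβ·mc = 1.9148 × 0.8528 × 105.7 MeV/c = 173 MeV/c.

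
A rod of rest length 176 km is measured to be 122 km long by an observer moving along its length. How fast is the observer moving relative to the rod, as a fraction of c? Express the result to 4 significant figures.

0.7208c

Length contraction gives γ = L₀/L = 176/122 = 1.4426.
β = √(1 − 1/γ²) = √0.519484 = 0.7208.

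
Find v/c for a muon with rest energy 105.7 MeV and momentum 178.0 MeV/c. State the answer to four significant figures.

pc/(mc²) = 178.0/105.7 = 1.684 = βγ = β/√(1−β²).
So β² = x²/(1 + x²) with x = 1.684: x² = 2.83586, β² = 2.83586/3.83586 = 0.739302, β = 0.8598.

0.8598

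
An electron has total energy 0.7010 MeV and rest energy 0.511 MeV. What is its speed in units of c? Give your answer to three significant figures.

γ = E/(mc²) = 0.7010/0.511 = 1.3718.
β = √(1 − 1/γ²) = √(1 − 0.531396) = √0.468604 = 0.685.

0.685c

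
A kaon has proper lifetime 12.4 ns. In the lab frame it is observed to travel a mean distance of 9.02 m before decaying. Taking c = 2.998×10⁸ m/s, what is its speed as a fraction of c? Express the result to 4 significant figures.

d = βγcτ ⇒ βγ = d/(cτ) = 9.020 m / (3.71752 m) = 2.4263.
β = (βγ)/√(1+(βγ)²) = 2.4263/√6.88693 = 0.9246.

0.9246c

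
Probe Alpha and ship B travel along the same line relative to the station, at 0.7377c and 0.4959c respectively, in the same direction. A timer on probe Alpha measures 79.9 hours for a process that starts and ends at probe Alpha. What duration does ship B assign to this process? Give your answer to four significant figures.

The velocity of probe Alpha relative to ship B is (0.7377 − 0.4959)c / (1 − 0.7377×0.4959) = 0.38128c; relative speed 0.38128c.
At |u| = 0.38128c, γ = (1 − 0.145374)^(−1/2) = 1.0817.
Probe Alpha's interval is proper; time dilation gives Δt_B = γΔτ = 1.0817 × 79.9 hours = 86.43 hours.

86.43 hours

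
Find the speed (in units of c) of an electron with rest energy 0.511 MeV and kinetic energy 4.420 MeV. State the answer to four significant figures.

0.9946c

K = (γ−1)mc², so γ = 1 + 4.420/0.511 = 9.6497.
Then v/c = √(1 − γ⁻²) = √(1 − 0.0107392) = √0.9892608 = 0.9946.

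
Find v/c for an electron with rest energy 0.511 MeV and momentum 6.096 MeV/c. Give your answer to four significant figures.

0.9965

βγ = pc/(mc²) = 6.096/0.511 = 11.93.
Since γ² = 1 + (βγ)² = 143.325, γ = √143.325 = 11.9718, and β = (βγ)/γ = 11.93/11.9718 = 0.9965.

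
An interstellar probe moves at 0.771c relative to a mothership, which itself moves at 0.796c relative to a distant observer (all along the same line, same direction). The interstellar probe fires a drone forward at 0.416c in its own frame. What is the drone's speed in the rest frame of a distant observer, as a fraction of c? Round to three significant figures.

0.988c

Compose velocities in two stages. Stage 1 (into S'): u₁ = (0.416+0.771)/(1+0.416×0.771) = 0.89874.
Stage 2 (into S): u = (0.89874+0.796)/(1+0.89874×0.796) = 0.98796, so the speed is 0.988c.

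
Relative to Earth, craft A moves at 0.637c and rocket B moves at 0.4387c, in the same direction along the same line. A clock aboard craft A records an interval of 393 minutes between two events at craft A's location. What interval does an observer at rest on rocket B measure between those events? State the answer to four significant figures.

Speed of craft A in rocket B's frame: u = (v_A − v_B)/(1 − v_A v_B/c²) = (0.637 − 0.4387)/(1 − 0.637×0.4387) = 0.1983/0.7205481 = 0.27521; |u| = 0.27521c.
γ for this relative speed: γ = 1/√(1 − 0.0757405) = 1.0402.
Craft A's interval is proper; time dilation gives Δt_B = γΔτ = 1.0402 × 393 minutes = 408.8 minutes.

408.8 minutes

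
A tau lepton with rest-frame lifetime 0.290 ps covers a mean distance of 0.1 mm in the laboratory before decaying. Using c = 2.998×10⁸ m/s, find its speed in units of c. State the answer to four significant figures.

0.7547c

d = βγcτ ⇒ βγ = d/(cτ) = 1.000×10^-4 m / (8.6942×10^-5 m) = 1.1502.
β = (βγ)/√(1+(βγ)²) = 1.1502/√2.32296 = 0.7547.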